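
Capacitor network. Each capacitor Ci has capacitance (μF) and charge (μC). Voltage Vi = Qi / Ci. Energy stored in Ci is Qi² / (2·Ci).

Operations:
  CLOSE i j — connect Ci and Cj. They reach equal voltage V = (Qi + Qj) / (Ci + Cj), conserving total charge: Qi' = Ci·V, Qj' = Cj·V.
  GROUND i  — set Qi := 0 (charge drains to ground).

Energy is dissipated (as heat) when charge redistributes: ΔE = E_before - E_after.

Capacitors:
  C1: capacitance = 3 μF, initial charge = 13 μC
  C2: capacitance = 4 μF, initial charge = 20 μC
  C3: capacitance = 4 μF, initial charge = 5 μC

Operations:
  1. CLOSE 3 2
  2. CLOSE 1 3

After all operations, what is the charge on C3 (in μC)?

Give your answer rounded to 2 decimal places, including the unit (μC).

Answer: 14.57 μC

Derivation:
Initial: C1(3μF, Q=13μC, V=4.33V), C2(4μF, Q=20μC, V=5.00V), C3(4μF, Q=5μC, V=1.25V)
Op 1: CLOSE 3-2: Q_total=25.00, C_total=8.00, V=3.12; Q3=12.50, Q2=12.50; dissipated=14.062
Op 2: CLOSE 1-3: Q_total=25.50, C_total=7.00, V=3.64; Q1=10.93, Q3=14.57; dissipated=1.251
Final charges: Q1=10.93, Q2=12.50, Q3=14.57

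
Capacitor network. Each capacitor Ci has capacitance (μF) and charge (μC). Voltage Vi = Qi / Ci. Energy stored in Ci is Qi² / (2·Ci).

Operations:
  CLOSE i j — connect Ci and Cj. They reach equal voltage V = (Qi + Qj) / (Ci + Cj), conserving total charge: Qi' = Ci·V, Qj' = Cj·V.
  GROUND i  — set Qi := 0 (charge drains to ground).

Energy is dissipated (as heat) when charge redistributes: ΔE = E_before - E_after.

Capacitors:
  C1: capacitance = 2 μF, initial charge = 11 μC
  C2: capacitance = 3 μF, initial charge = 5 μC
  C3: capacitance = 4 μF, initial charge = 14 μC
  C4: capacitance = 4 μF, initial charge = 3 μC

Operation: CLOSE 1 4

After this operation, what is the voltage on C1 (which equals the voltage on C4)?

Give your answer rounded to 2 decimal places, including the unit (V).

Answer: 2.33 V

Derivation:
Initial: C1(2μF, Q=11μC, V=5.50V), C2(3μF, Q=5μC, V=1.67V), C3(4μF, Q=14μC, V=3.50V), C4(4μF, Q=3μC, V=0.75V)
Op 1: CLOSE 1-4: Q_total=14.00, C_total=6.00, V=2.33; Q1=4.67, Q4=9.33; dissipated=15.042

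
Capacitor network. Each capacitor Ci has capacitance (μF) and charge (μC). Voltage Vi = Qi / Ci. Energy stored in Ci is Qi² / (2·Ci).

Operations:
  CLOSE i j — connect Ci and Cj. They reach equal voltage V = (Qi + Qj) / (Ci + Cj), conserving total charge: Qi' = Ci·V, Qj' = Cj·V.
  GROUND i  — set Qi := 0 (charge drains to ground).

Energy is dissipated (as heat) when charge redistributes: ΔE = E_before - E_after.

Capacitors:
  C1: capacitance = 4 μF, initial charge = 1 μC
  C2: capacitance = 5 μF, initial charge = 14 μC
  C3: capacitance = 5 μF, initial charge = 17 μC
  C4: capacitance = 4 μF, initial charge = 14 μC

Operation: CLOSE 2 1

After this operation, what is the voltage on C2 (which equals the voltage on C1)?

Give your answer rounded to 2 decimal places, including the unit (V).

Answer: 1.67 V

Derivation:
Initial: C1(4μF, Q=1μC, V=0.25V), C2(5μF, Q=14μC, V=2.80V), C3(5μF, Q=17μC, V=3.40V), C4(4μF, Q=14μC, V=3.50V)
Op 1: CLOSE 2-1: Q_total=15.00, C_total=9.00, V=1.67; Q2=8.33, Q1=6.67; dissipated=7.225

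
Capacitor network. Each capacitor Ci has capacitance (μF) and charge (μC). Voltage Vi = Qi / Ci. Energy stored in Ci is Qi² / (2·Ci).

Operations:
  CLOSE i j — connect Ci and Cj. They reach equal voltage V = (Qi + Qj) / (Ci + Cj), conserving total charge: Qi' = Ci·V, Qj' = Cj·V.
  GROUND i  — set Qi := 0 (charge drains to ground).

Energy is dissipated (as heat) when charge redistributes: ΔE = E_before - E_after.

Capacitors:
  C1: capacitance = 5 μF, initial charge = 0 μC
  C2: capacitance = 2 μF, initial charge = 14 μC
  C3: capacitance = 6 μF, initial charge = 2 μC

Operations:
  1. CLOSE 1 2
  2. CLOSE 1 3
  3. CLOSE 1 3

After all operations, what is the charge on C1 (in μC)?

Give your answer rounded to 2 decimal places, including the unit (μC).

Answer: 5.45 μC

Derivation:
Initial: C1(5μF, Q=0μC, V=0.00V), C2(2μF, Q=14μC, V=7.00V), C3(6μF, Q=2μC, V=0.33V)
Op 1: CLOSE 1-2: Q_total=14.00, C_total=7.00, V=2.00; Q1=10.00, Q2=4.00; dissipated=35.000
Op 2: CLOSE 1-3: Q_total=12.00, C_total=11.00, V=1.09; Q1=5.45, Q3=6.55; dissipated=3.788
Op 3: CLOSE 1-3: Q_total=12.00, C_total=11.00, V=1.09; Q1=5.45, Q3=6.55; dissipated=0.000
Final charges: Q1=5.45, Q2=4.00, Q3=6.55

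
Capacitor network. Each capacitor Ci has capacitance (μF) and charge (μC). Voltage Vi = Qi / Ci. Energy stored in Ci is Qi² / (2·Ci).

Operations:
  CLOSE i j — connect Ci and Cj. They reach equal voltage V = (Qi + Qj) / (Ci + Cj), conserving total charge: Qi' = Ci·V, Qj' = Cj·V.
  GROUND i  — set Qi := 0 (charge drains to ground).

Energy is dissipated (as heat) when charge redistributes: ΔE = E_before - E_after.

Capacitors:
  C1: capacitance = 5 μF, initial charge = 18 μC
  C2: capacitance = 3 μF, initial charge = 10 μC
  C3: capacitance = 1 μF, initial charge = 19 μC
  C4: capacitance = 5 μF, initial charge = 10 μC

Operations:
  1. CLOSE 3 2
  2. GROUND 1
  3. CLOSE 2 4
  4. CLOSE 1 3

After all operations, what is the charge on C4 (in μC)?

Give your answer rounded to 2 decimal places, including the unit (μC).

Initial: C1(5μF, Q=18μC, V=3.60V), C2(3μF, Q=10μC, V=3.33V), C3(1μF, Q=19μC, V=19.00V), C4(5μF, Q=10μC, V=2.00V)
Op 1: CLOSE 3-2: Q_total=29.00, C_total=4.00, V=7.25; Q3=7.25, Q2=21.75; dissipated=92.042
Op 2: GROUND 1: Q1=0; energy lost=32.400
Op 3: CLOSE 2-4: Q_total=31.75, C_total=8.00, V=3.97; Q2=11.91, Q4=19.84; dissipated=25.840
Op 4: CLOSE 1-3: Q_total=7.25, C_total=6.00, V=1.21; Q1=6.04, Q3=1.21; dissipated=21.901
Final charges: Q1=6.04, Q2=11.91, Q3=1.21, Q4=19.84

Answer: 19.84 μC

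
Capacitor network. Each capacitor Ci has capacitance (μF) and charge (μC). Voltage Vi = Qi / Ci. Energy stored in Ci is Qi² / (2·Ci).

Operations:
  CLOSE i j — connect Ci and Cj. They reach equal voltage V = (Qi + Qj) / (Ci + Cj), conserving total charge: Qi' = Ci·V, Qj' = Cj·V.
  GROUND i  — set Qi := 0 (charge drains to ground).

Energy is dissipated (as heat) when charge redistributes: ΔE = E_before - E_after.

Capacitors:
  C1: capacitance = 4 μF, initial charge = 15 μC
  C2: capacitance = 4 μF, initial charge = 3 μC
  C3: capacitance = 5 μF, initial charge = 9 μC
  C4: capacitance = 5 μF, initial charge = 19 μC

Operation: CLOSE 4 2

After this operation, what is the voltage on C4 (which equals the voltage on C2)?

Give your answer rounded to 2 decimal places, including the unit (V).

Answer: 2.44 V

Derivation:
Initial: C1(4μF, Q=15μC, V=3.75V), C2(4μF, Q=3μC, V=0.75V), C3(5μF, Q=9μC, V=1.80V), C4(5μF, Q=19μC, V=3.80V)
Op 1: CLOSE 4-2: Q_total=22.00, C_total=9.00, V=2.44; Q4=12.22, Q2=9.78; dissipated=10.336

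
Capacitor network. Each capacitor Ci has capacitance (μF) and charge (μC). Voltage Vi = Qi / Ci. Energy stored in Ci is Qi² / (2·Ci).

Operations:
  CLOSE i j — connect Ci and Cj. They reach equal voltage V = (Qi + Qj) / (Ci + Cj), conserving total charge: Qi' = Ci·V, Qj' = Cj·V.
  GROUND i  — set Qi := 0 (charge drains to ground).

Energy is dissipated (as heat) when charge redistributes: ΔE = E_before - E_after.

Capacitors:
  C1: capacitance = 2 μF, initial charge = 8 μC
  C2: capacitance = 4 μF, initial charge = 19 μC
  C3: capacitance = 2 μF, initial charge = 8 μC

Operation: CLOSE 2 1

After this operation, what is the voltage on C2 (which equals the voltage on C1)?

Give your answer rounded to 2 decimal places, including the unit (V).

Initial: C1(2μF, Q=8μC, V=4.00V), C2(4μF, Q=19μC, V=4.75V), C3(2μF, Q=8μC, V=4.00V)
Op 1: CLOSE 2-1: Q_total=27.00, C_total=6.00, V=4.50; Q2=18.00, Q1=9.00; dissipated=0.375

Answer: 4.50 V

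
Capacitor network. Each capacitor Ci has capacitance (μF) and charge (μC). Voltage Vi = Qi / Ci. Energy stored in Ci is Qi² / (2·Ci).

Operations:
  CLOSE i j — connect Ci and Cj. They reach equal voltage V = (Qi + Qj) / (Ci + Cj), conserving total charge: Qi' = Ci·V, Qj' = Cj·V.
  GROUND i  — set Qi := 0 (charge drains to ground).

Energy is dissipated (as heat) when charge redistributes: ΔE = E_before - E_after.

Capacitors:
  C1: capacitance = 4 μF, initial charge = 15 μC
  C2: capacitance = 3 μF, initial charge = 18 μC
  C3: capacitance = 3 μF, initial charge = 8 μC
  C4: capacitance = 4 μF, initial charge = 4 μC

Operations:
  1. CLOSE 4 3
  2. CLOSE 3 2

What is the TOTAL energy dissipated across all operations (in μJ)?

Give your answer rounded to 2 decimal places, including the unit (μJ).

Answer: 16.16 μJ

Derivation:
Initial: C1(4μF, Q=15μC, V=3.75V), C2(3μF, Q=18μC, V=6.00V), C3(3μF, Q=8μC, V=2.67V), C4(4μF, Q=4μC, V=1.00V)
Op 1: CLOSE 4-3: Q_total=12.00, C_total=7.00, V=1.71; Q4=6.86, Q3=5.14; dissipated=2.381
Op 2: CLOSE 3-2: Q_total=23.14, C_total=6.00, V=3.86; Q3=11.57, Q2=11.57; dissipated=13.776
Total dissipated: 16.156 μJ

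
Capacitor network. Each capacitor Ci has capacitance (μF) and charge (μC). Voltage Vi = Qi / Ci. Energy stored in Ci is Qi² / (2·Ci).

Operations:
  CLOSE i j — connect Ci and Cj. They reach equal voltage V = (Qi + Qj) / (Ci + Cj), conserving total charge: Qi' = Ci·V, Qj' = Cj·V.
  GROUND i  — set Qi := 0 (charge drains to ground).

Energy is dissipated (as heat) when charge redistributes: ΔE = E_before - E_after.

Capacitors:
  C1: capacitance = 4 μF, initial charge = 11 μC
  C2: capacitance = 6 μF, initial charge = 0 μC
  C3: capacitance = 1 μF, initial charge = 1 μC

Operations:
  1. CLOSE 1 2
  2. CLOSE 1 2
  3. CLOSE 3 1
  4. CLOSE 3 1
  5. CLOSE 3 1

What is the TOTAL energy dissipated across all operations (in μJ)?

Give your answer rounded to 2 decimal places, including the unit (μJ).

Initial: C1(4μF, Q=11μC, V=2.75V), C2(6μF, Q=0μC, V=0.00V), C3(1μF, Q=1μC, V=1.00V)
Op 1: CLOSE 1-2: Q_total=11.00, C_total=10.00, V=1.10; Q1=4.40, Q2=6.60; dissipated=9.075
Op 2: CLOSE 1-2: Q_total=11.00, C_total=10.00, V=1.10; Q1=4.40, Q2=6.60; dissipated=0.000
Op 3: CLOSE 3-1: Q_total=5.40, C_total=5.00, V=1.08; Q3=1.08, Q1=4.32; dissipated=0.004
Op 4: CLOSE 3-1: Q_total=5.40, C_total=5.00, V=1.08; Q3=1.08, Q1=4.32; dissipated=0.000
Op 5: CLOSE 3-1: Q_total=5.40, C_total=5.00, V=1.08; Q3=1.08, Q1=4.32; dissipated=0.000
Total dissipated: 9.079 μJ

Answer: 9.08 μJ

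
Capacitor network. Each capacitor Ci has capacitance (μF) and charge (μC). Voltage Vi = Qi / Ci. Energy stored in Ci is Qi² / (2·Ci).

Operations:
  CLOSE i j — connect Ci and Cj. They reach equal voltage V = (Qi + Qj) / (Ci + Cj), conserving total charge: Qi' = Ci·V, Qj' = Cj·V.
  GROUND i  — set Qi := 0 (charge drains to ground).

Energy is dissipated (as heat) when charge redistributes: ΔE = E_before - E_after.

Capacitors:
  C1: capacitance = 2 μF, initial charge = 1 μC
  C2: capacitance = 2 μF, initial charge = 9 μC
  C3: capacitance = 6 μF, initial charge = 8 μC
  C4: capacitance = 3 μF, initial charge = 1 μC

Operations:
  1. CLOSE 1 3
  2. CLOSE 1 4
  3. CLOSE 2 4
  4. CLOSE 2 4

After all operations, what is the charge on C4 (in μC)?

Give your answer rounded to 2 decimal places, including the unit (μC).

Answer: 6.57 μC

Derivation:
Initial: C1(2μF, Q=1μC, V=0.50V), C2(2μF, Q=9μC, V=4.50V), C3(6μF, Q=8μC, V=1.33V), C4(3μF, Q=1μC, V=0.33V)
Op 1: CLOSE 1-3: Q_total=9.00, C_total=8.00, V=1.12; Q1=2.25, Q3=6.75; dissipated=0.521
Op 2: CLOSE 1-4: Q_total=3.25, C_total=5.00, V=0.65; Q1=1.30, Q4=1.95; dissipated=0.376
Op 3: CLOSE 2-4: Q_total=10.95, C_total=5.00, V=2.19; Q2=4.38, Q4=6.57; dissipated=8.893
Op 4: CLOSE 2-4: Q_total=10.95, C_total=5.00, V=2.19; Q2=4.38, Q4=6.57; dissipated=0.000
Final charges: Q1=1.30, Q2=4.38, Q3=6.75, Q4=6.57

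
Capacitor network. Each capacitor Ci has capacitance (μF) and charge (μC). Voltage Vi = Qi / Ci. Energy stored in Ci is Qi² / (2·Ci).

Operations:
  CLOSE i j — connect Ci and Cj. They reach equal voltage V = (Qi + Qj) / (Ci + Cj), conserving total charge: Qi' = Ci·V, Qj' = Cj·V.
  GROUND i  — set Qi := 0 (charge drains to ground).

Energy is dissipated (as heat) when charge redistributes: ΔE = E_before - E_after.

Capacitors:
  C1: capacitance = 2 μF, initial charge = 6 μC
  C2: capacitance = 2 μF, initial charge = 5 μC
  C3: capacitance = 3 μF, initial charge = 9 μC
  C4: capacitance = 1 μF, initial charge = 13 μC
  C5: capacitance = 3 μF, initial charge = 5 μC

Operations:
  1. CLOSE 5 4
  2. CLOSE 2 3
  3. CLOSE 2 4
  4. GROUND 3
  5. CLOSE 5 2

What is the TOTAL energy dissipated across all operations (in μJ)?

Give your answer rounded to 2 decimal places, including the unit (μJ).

Answer: 61.81 μJ

Derivation:
Initial: C1(2μF, Q=6μC, V=3.00V), C2(2μF, Q=5μC, V=2.50V), C3(3μF, Q=9μC, V=3.00V), C4(1μF, Q=13μC, V=13.00V), C5(3μF, Q=5μC, V=1.67V)
Op 1: CLOSE 5-4: Q_total=18.00, C_total=4.00, V=4.50; Q5=13.50, Q4=4.50; dissipated=48.167
Op 2: CLOSE 2-3: Q_total=14.00, C_total=5.00, V=2.80; Q2=5.60, Q3=8.40; dissipated=0.150
Op 3: CLOSE 2-4: Q_total=10.10, C_total=3.00, V=3.37; Q2=6.73, Q4=3.37; dissipated=0.963
Op 4: GROUND 3: Q3=0; energy lost=11.760
Op 5: CLOSE 5-2: Q_total=20.23, C_total=5.00, V=4.05; Q5=12.14, Q2=8.09; dissipated=0.771
Total dissipated: 61.811 μJ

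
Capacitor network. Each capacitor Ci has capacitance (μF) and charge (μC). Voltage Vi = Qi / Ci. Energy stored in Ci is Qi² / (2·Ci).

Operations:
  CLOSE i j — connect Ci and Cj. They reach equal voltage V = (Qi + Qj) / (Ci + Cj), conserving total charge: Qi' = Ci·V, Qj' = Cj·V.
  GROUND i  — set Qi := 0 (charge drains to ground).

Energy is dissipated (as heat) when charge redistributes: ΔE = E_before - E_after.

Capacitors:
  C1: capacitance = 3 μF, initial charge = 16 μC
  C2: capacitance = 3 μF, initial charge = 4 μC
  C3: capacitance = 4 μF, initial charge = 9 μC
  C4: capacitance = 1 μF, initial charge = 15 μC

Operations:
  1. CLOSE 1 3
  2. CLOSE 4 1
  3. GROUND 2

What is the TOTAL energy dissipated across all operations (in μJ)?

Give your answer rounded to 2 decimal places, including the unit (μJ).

Initial: C1(3μF, Q=16μC, V=5.33V), C2(3μF, Q=4μC, V=1.33V), C3(4μF, Q=9μC, V=2.25V), C4(1μF, Q=15μC, V=15.00V)
Op 1: CLOSE 1-3: Q_total=25.00, C_total=7.00, V=3.57; Q1=10.71, Q3=14.29; dissipated=8.149
Op 2: CLOSE 4-1: Q_total=25.71, C_total=4.00, V=6.43; Q4=6.43, Q1=19.29; dissipated=48.980
Op 3: GROUND 2: Q2=0; energy lost=2.667
Total dissipated: 59.795 μJ

Answer: 59.80 μJ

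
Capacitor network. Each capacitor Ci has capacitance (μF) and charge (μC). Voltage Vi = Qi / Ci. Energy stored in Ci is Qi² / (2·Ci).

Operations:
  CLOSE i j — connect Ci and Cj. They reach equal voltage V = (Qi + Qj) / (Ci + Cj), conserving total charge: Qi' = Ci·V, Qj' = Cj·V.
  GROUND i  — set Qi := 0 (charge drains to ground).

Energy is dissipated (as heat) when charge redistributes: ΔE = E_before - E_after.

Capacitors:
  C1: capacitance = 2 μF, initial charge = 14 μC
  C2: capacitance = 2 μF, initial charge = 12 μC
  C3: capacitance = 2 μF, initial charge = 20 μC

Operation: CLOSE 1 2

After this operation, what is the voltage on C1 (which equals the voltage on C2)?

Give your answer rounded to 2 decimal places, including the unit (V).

Answer: 6.50 V

Derivation:
Initial: C1(2μF, Q=14μC, V=7.00V), C2(2μF, Q=12μC, V=6.00V), C3(2μF, Q=20μC, V=10.00V)
Op 1: CLOSE 1-2: Q_total=26.00, C_total=4.00, V=6.50; Q1=13.00, Q2=13.00; dissipated=0.500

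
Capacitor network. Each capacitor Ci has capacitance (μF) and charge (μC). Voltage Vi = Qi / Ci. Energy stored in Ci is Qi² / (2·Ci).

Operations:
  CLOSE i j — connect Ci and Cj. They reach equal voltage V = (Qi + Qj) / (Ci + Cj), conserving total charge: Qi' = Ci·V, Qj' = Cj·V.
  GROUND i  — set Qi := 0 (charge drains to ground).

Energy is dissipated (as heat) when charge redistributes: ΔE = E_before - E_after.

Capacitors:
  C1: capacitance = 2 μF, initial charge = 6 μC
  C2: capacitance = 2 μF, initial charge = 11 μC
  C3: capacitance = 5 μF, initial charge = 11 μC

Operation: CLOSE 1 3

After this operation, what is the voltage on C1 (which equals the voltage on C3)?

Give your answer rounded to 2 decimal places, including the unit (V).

Answer: 2.43 V

Derivation:
Initial: C1(2μF, Q=6μC, V=3.00V), C2(2μF, Q=11μC, V=5.50V), C3(5μF, Q=11μC, V=2.20V)
Op 1: CLOSE 1-3: Q_total=17.00, C_total=7.00, V=2.43; Q1=4.86, Q3=12.14; dissipated=0.457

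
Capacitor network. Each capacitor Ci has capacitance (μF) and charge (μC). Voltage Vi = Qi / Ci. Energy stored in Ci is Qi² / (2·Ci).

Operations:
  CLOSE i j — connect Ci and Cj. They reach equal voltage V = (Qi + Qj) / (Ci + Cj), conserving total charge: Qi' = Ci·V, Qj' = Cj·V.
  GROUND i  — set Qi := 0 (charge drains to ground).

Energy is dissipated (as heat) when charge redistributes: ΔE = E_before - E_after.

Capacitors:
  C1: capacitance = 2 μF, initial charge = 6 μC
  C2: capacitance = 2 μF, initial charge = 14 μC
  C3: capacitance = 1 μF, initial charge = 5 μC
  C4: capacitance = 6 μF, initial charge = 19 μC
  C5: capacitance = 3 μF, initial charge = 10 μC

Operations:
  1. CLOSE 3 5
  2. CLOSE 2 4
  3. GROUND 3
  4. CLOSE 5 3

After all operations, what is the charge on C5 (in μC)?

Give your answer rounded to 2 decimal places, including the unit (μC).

Initial: C1(2μF, Q=6μC, V=3.00V), C2(2μF, Q=14μC, V=7.00V), C3(1μF, Q=5μC, V=5.00V), C4(6μF, Q=19μC, V=3.17V), C5(3μF, Q=10μC, V=3.33V)
Op 1: CLOSE 3-5: Q_total=15.00, C_total=4.00, V=3.75; Q3=3.75, Q5=11.25; dissipated=1.042
Op 2: CLOSE 2-4: Q_total=33.00, C_total=8.00, V=4.12; Q2=8.25, Q4=24.75; dissipated=11.021
Op 3: GROUND 3: Q3=0; energy lost=7.031
Op 4: CLOSE 5-3: Q_total=11.25, C_total=4.00, V=2.81; Q5=8.44, Q3=2.81; dissipated=5.273
Final charges: Q1=6.00, Q2=8.25, Q3=2.81, Q4=24.75, Q5=8.44

Answer: 8.44 μC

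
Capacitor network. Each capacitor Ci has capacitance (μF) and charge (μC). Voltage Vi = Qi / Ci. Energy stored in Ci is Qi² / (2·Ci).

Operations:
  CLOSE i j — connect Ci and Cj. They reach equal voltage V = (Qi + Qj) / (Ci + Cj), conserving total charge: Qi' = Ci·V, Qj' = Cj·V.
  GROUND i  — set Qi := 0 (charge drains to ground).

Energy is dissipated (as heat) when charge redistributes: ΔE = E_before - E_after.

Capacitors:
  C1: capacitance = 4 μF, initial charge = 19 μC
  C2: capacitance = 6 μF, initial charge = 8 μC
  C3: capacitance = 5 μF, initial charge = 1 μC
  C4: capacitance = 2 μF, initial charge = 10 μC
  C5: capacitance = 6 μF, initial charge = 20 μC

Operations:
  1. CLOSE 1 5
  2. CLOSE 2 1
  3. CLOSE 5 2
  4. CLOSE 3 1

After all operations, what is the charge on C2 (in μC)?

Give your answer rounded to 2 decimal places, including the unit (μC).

Answer: 18.78 μC

Derivation:
Initial: C1(4μF, Q=19μC, V=4.75V), C2(6μF, Q=8μC, V=1.33V), C3(5μF, Q=1μC, V=0.20V), C4(2μF, Q=10μC, V=5.00V), C5(6μF, Q=20μC, V=3.33V)
Op 1: CLOSE 1-5: Q_total=39.00, C_total=10.00, V=3.90; Q1=15.60, Q5=23.40; dissipated=2.408
Op 2: CLOSE 2-1: Q_total=23.60, C_total=10.00, V=2.36; Q2=14.16, Q1=9.44; dissipated=7.905
Op 3: CLOSE 5-2: Q_total=37.56, C_total=12.00, V=3.13; Q5=18.78, Q2=18.78; dissipated=3.557
Op 4: CLOSE 3-1: Q_total=10.44, C_total=9.00, V=1.16; Q3=5.80, Q1=4.64; dissipated=5.184
Final charges: Q1=4.64, Q2=18.78, Q3=5.80, Q4=10.00, Q5=18.78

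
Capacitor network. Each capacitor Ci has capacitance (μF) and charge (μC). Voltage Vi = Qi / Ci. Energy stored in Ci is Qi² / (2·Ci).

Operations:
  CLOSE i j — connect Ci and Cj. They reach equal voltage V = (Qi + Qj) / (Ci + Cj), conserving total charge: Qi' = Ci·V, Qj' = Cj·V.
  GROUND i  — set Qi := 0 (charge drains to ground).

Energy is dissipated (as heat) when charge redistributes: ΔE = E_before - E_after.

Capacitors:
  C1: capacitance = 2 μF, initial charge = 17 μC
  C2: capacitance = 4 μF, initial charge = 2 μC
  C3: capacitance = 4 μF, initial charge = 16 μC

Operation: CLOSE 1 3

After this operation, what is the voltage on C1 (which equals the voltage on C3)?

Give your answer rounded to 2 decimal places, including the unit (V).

Initial: C1(2μF, Q=17μC, V=8.50V), C2(4μF, Q=2μC, V=0.50V), C3(4μF, Q=16μC, V=4.00V)
Op 1: CLOSE 1-3: Q_total=33.00, C_total=6.00, V=5.50; Q1=11.00, Q3=22.00; dissipated=13.500

Answer: 5.50 V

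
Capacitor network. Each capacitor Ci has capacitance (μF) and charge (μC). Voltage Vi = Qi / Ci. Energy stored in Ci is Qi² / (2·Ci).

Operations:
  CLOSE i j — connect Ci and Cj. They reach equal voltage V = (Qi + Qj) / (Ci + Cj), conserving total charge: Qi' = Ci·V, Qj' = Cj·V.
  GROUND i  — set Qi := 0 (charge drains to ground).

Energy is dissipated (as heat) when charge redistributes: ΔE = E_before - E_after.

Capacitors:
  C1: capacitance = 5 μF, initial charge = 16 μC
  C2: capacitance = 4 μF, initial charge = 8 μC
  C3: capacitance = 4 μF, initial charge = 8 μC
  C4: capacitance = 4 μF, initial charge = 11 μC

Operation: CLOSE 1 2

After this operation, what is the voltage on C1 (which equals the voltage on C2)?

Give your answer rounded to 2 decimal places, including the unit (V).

Initial: C1(5μF, Q=16μC, V=3.20V), C2(4μF, Q=8μC, V=2.00V), C3(4μF, Q=8μC, V=2.00V), C4(4μF, Q=11μC, V=2.75V)
Op 1: CLOSE 1-2: Q_total=24.00, C_total=9.00, V=2.67; Q1=13.33, Q2=10.67; dissipated=1.600

Answer: 2.67 V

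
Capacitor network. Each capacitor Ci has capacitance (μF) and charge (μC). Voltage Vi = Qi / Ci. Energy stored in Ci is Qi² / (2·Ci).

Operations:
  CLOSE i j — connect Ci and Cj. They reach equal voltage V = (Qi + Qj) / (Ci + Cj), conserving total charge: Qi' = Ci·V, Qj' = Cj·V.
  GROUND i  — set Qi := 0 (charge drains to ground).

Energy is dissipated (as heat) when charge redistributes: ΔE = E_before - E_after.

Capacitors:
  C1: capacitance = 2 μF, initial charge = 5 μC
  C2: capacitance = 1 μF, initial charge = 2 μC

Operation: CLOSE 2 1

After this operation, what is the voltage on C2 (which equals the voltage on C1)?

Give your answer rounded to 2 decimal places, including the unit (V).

Answer: 2.33 V

Derivation:
Initial: C1(2μF, Q=5μC, V=2.50V), C2(1μF, Q=2μC, V=2.00V)
Op 1: CLOSE 2-1: Q_total=7.00, C_total=3.00, V=2.33; Q2=2.33, Q1=4.67; dissipated=0.083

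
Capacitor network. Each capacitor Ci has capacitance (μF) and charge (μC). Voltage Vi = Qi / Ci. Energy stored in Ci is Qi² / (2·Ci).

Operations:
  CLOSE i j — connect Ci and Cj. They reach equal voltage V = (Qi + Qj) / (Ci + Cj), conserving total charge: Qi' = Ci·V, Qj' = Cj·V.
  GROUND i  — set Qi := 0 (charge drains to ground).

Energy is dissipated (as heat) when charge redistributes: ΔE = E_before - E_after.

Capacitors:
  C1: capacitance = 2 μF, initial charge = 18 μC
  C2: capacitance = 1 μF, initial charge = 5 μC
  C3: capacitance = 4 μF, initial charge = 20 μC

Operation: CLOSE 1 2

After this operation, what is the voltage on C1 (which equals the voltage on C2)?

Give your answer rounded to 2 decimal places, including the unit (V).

Answer: 7.67 V

Derivation:
Initial: C1(2μF, Q=18μC, V=9.00V), C2(1μF, Q=5μC, V=5.00V), C3(4μF, Q=20μC, V=5.00V)
Op 1: CLOSE 1-2: Q_total=23.00, C_total=3.00, V=7.67; Q1=15.33, Q2=7.67; dissipated=5.333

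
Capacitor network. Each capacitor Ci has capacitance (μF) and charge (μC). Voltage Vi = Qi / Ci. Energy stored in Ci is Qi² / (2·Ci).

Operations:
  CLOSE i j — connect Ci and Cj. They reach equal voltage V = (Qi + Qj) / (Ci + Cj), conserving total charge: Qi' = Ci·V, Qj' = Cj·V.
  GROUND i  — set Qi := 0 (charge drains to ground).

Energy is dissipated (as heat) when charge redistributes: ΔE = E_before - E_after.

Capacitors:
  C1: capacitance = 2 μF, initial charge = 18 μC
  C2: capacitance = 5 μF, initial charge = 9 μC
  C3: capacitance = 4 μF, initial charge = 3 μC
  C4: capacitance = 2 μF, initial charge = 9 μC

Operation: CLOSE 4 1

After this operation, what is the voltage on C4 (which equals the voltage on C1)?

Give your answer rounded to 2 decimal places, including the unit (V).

Answer: 6.75 V

Derivation:
Initial: C1(2μF, Q=18μC, V=9.00V), C2(5μF, Q=9μC, V=1.80V), C3(4μF, Q=3μC, V=0.75V), C4(2μF, Q=9μC, V=4.50V)
Op 1: CLOSE 4-1: Q_total=27.00, C_total=4.00, V=6.75; Q4=13.50, Q1=13.50; dissipated=10.125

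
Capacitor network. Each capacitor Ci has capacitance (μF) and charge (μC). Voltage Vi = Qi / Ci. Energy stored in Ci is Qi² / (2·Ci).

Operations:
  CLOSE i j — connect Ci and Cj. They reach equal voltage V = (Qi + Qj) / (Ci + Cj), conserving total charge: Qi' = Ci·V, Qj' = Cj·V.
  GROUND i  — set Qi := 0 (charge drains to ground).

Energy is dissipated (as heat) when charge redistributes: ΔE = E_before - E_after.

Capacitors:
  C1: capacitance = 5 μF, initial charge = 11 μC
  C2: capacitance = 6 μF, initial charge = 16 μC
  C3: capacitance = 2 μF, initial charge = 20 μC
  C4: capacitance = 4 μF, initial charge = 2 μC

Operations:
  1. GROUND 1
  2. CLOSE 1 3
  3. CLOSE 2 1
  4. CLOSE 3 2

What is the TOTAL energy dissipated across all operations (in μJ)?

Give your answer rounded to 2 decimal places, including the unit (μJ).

Answer: 83.59 μJ

Derivation:
Initial: C1(5μF, Q=11μC, V=2.20V), C2(6μF, Q=16μC, V=2.67V), C3(2μF, Q=20μC, V=10.00V), C4(4μF, Q=2μC, V=0.50V)
Op 1: GROUND 1: Q1=0; energy lost=12.100
Op 2: CLOSE 1-3: Q_total=20.00, C_total=7.00, V=2.86; Q1=14.29, Q3=5.71; dissipated=71.429
Op 3: CLOSE 2-1: Q_total=30.29, C_total=11.00, V=2.75; Q2=16.52, Q1=13.77; dissipated=0.049
Op 4: CLOSE 3-2: Q_total=22.23, C_total=8.00, V=2.78; Q3=5.56, Q2=16.68; dissipated=0.008
Total dissipated: 83.586 μJ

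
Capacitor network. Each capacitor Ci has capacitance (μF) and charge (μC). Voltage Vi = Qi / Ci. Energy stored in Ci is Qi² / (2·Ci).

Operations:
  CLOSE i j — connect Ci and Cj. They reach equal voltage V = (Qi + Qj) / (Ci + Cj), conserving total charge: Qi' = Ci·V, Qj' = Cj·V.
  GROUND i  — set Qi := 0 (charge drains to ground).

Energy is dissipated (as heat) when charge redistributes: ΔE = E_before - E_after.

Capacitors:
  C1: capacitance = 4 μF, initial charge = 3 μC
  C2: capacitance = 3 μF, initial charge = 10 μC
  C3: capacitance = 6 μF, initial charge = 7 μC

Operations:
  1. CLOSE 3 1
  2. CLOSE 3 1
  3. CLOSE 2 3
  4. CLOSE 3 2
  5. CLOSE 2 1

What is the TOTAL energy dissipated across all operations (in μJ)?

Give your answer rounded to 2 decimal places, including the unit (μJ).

Initial: C1(4μF, Q=3μC, V=0.75V), C2(3μF, Q=10μC, V=3.33V), C3(6μF, Q=7μC, V=1.17V)
Op 1: CLOSE 3-1: Q_total=10.00, C_total=10.00, V=1.00; Q3=6.00, Q1=4.00; dissipated=0.208
Op 2: CLOSE 3-1: Q_total=10.00, C_total=10.00, V=1.00; Q3=6.00, Q1=4.00; dissipated=0.000
Op 3: CLOSE 2-3: Q_total=16.00, C_total=9.00, V=1.78; Q2=5.33, Q3=10.67; dissipated=5.444
Op 4: CLOSE 3-2: Q_total=16.00, C_total=9.00, V=1.78; Q3=10.67, Q2=5.33; dissipated=0.000
Op 5: CLOSE 2-1: Q_total=9.33, C_total=7.00, V=1.33; Q2=4.00, Q1=5.33; dissipated=0.519
Total dissipated: 6.171 μJ

Answer: 6.17 μJ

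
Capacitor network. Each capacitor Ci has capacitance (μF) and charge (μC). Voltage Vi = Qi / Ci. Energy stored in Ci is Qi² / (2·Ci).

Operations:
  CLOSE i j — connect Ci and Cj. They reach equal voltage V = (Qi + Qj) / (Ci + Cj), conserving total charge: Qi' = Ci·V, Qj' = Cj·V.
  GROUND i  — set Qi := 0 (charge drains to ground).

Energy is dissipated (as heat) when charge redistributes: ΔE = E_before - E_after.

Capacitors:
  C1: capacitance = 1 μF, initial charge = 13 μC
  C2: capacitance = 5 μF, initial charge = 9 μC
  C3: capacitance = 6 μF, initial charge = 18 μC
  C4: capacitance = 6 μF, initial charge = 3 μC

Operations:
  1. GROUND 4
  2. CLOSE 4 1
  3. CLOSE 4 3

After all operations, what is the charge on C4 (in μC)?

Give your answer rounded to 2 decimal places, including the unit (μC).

Initial: C1(1μF, Q=13μC, V=13.00V), C2(5μF, Q=9μC, V=1.80V), C3(6μF, Q=18μC, V=3.00V), C4(6μF, Q=3μC, V=0.50V)
Op 1: GROUND 4: Q4=0; energy lost=0.750
Op 2: CLOSE 4-1: Q_total=13.00, C_total=7.00, V=1.86; Q4=11.14, Q1=1.86; dissipated=72.429
Op 3: CLOSE 4-3: Q_total=29.14, C_total=12.00, V=2.43; Q4=14.57, Q3=14.57; dissipated=1.959
Final charges: Q1=1.86, Q2=9.00, Q3=14.57, Q4=14.57

Answer: 14.57 μC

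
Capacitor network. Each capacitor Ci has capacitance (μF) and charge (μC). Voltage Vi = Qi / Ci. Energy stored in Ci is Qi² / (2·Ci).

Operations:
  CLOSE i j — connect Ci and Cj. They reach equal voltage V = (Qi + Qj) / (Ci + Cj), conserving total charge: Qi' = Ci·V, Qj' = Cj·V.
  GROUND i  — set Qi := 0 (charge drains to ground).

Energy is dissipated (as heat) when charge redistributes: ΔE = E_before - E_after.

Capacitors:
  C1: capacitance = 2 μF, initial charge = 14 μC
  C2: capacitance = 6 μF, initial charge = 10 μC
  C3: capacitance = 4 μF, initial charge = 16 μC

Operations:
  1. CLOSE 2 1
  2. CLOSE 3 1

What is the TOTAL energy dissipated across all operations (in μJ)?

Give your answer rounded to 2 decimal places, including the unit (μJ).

Initial: C1(2μF, Q=14μC, V=7.00V), C2(6μF, Q=10μC, V=1.67V), C3(4μF, Q=16μC, V=4.00V)
Op 1: CLOSE 2-1: Q_total=24.00, C_total=8.00, V=3.00; Q2=18.00, Q1=6.00; dissipated=21.333
Op 2: CLOSE 3-1: Q_total=22.00, C_total=6.00, V=3.67; Q3=14.67, Q1=7.33; dissipated=0.667
Total dissipated: 22.000 μJ

Answer: 22.00 μJ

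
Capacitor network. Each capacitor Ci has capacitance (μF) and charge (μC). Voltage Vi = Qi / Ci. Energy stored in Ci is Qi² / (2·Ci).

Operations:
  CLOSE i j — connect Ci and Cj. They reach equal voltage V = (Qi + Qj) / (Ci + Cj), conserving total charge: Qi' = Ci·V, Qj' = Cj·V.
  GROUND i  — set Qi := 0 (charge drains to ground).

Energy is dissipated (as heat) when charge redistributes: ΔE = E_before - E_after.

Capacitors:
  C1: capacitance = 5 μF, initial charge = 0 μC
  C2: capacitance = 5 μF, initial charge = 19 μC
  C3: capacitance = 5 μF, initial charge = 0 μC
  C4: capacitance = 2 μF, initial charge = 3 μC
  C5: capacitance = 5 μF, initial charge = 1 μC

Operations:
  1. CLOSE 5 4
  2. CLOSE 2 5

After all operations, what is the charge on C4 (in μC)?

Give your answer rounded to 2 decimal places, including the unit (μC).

Initial: C1(5μF, Q=0μC, V=0.00V), C2(5μF, Q=19μC, V=3.80V), C3(5μF, Q=0μC, V=0.00V), C4(2μF, Q=3μC, V=1.50V), C5(5μF, Q=1μC, V=0.20V)
Op 1: CLOSE 5-4: Q_total=4.00, C_total=7.00, V=0.57; Q5=2.86, Q4=1.14; dissipated=1.207
Op 2: CLOSE 2-5: Q_total=21.86, C_total=10.00, V=2.19; Q2=10.93, Q5=10.93; dissipated=13.030
Final charges: Q1=0.00, Q2=10.93, Q3=0.00, Q4=1.14, Q5=10.93

Answer: 1.14 μC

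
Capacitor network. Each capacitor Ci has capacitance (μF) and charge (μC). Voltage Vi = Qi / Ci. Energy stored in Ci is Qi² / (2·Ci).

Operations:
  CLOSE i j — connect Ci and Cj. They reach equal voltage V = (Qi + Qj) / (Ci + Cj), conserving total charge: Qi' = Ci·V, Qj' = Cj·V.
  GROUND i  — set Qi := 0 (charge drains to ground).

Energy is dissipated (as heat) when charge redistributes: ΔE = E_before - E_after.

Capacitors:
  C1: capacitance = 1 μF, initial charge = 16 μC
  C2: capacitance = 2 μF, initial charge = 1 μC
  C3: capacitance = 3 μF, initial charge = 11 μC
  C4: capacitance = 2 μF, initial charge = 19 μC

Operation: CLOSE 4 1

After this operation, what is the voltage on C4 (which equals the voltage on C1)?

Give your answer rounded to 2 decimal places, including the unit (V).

Initial: C1(1μF, Q=16μC, V=16.00V), C2(2μF, Q=1μC, V=0.50V), C3(3μF, Q=11μC, V=3.67V), C4(2μF, Q=19μC, V=9.50V)
Op 1: CLOSE 4-1: Q_total=35.00, C_total=3.00, V=11.67; Q4=23.33, Q1=11.67; dissipated=14.083

Answer: 11.67 V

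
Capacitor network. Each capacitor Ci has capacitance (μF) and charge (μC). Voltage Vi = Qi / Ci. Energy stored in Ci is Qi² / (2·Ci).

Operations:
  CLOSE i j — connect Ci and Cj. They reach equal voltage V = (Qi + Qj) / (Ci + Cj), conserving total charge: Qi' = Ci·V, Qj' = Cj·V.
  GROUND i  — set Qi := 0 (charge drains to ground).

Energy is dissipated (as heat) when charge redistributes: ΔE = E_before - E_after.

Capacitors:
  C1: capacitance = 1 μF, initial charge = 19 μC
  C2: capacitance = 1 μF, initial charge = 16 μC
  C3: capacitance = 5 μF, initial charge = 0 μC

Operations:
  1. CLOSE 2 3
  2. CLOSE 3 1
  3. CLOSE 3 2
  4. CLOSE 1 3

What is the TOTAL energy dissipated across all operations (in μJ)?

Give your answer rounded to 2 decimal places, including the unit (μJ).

Answer: 221.00 μJ

Derivation:
Initial: C1(1μF, Q=19μC, V=19.00V), C2(1μF, Q=16μC, V=16.00V), C3(5μF, Q=0μC, V=0.00V)
Op 1: CLOSE 2-3: Q_total=16.00, C_total=6.00, V=2.67; Q2=2.67, Q3=13.33; dissipated=106.667
Op 2: CLOSE 3-1: Q_total=32.33, C_total=6.00, V=5.39; Q3=26.94, Q1=5.39; dissipated=111.157
Op 3: CLOSE 3-2: Q_total=29.61, C_total=6.00, V=4.94; Q3=24.68, Q2=4.94; dissipated=3.088
Op 4: CLOSE 1-3: Q_total=30.06, C_total=6.00, V=5.01; Q1=5.01, Q3=25.05; dissipated=0.086
Total dissipated: 220.998 μJ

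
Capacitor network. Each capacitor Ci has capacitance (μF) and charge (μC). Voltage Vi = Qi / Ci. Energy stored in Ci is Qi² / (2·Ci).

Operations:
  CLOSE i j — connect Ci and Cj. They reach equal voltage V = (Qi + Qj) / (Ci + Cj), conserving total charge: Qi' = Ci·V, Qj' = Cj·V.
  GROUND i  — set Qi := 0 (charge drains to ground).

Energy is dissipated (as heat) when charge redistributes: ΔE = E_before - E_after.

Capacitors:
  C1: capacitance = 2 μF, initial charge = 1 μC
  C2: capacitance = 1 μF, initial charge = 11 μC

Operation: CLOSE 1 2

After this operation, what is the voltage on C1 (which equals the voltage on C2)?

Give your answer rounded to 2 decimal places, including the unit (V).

Answer: 4.00 V

Derivation:
Initial: C1(2μF, Q=1μC, V=0.50V), C2(1μF, Q=11μC, V=11.00V)
Op 1: CLOSE 1-2: Q_total=12.00, C_total=3.00, V=4.00; Q1=8.00, Q2=4.00; dissipated=36.750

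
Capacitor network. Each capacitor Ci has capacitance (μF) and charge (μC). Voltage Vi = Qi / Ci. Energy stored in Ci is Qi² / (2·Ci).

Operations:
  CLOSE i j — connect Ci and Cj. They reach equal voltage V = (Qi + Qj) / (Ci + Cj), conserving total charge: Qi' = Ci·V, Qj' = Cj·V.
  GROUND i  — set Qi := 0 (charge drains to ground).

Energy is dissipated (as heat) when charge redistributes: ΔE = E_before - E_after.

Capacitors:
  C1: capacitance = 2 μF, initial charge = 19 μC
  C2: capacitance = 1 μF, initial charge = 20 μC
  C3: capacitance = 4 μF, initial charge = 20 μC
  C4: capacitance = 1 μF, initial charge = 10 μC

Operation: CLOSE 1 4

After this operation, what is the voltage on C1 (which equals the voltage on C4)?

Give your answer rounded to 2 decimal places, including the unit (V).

Initial: C1(2μF, Q=19μC, V=9.50V), C2(1μF, Q=20μC, V=20.00V), C3(4μF, Q=20μC, V=5.00V), C4(1μF, Q=10μC, V=10.00V)
Op 1: CLOSE 1-4: Q_total=29.00, C_total=3.00, V=9.67; Q1=19.33, Q4=9.67; dissipated=0.083

Answer: 9.67 V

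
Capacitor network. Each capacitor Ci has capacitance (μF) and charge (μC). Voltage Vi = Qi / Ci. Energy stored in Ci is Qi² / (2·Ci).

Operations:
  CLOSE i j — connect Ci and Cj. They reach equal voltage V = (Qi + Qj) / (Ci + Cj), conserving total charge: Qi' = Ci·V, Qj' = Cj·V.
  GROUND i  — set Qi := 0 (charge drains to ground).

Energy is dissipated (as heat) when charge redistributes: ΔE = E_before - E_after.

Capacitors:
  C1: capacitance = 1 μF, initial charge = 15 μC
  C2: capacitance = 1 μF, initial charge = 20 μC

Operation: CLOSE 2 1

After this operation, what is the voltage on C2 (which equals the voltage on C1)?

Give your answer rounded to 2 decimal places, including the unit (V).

Initial: C1(1μF, Q=15μC, V=15.00V), C2(1μF, Q=20μC, V=20.00V)
Op 1: CLOSE 2-1: Q_total=35.00, C_total=2.00, V=17.50; Q2=17.50, Q1=17.50; dissipated=6.250

Answer: 17.50 V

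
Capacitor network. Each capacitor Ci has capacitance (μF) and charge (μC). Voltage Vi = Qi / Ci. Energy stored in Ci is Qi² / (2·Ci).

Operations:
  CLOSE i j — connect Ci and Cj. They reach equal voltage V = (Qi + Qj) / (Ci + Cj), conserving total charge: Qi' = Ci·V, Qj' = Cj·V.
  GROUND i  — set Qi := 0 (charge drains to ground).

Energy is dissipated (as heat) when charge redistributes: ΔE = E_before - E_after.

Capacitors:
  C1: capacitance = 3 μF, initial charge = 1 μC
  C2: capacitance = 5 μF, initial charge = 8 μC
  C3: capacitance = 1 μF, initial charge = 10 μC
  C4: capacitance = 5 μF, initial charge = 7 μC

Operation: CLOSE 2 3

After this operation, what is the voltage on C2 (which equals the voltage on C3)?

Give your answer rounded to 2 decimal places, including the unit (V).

Initial: C1(3μF, Q=1μC, V=0.33V), C2(5μF, Q=8μC, V=1.60V), C3(1μF, Q=10μC, V=10.00V), C4(5μF, Q=7μC, V=1.40V)
Op 1: CLOSE 2-3: Q_total=18.00, C_total=6.00, V=3.00; Q2=15.00, Q3=3.00; dissipated=29.400

Answer: 3.00 V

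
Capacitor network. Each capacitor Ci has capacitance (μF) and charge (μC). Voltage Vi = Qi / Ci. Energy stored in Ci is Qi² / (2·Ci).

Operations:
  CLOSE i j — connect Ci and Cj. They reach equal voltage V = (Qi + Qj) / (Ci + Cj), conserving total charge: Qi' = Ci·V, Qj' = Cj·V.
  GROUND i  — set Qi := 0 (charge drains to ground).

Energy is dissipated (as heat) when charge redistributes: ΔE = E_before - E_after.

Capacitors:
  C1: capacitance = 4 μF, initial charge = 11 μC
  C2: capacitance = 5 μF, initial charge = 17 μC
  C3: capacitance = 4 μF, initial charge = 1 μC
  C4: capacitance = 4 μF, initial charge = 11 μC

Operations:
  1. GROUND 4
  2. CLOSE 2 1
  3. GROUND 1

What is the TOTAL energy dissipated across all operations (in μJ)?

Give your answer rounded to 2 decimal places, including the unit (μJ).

Answer: 34.95 μJ

Derivation:
Initial: C1(4μF, Q=11μC, V=2.75V), C2(5μF, Q=17μC, V=3.40V), C3(4μF, Q=1μC, V=0.25V), C4(4μF, Q=11μC, V=2.75V)
Op 1: GROUND 4: Q4=0; energy lost=15.125
Op 2: CLOSE 2-1: Q_total=28.00, C_total=9.00, V=3.11; Q2=15.56, Q1=12.44; dissipated=0.469
Op 3: GROUND 1: Q1=0; energy lost=19.358
Total dissipated: 34.952 μJ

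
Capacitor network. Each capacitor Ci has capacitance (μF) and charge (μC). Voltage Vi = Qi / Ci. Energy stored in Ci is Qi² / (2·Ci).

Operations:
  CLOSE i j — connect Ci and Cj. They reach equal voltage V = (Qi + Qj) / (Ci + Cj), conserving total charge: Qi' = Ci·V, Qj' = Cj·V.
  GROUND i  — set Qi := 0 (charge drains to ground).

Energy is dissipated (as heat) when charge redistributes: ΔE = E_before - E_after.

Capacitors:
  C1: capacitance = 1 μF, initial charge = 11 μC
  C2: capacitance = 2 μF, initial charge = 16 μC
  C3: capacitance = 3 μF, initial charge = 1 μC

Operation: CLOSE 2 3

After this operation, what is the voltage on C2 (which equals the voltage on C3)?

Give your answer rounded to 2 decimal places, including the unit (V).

Initial: C1(1μF, Q=11μC, V=11.00V), C2(2μF, Q=16μC, V=8.00V), C3(3μF, Q=1μC, V=0.33V)
Op 1: CLOSE 2-3: Q_total=17.00, C_total=5.00, V=3.40; Q2=6.80, Q3=10.20; dissipated=35.267

Answer: 3.40 V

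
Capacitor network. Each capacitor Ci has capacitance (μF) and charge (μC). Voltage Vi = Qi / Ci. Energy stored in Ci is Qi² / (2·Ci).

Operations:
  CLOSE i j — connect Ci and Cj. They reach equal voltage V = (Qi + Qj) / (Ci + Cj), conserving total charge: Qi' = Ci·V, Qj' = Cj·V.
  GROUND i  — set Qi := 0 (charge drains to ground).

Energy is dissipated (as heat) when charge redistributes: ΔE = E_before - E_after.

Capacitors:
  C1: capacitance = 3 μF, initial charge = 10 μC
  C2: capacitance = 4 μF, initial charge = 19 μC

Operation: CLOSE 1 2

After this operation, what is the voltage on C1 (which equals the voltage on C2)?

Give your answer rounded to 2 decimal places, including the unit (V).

Answer: 4.14 V

Derivation:
Initial: C1(3μF, Q=10μC, V=3.33V), C2(4μF, Q=19μC, V=4.75V)
Op 1: CLOSE 1-2: Q_total=29.00, C_total=7.00, V=4.14; Q1=12.43, Q2=16.57; dissipated=1.720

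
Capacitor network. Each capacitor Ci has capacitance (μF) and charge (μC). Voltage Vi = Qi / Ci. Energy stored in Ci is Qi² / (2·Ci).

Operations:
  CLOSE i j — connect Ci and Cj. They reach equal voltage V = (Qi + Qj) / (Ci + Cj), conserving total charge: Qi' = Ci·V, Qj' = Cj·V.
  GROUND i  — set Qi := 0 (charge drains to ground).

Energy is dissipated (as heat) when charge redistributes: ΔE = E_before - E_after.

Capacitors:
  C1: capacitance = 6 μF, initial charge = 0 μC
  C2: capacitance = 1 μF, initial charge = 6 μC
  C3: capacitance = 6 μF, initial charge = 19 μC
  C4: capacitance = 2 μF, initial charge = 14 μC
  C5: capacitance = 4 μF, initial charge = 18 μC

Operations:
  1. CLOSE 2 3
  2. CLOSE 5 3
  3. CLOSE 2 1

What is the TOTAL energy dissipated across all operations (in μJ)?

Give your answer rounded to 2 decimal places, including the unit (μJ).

Answer: 9.94 μJ

Derivation:
Initial: C1(6μF, Q=0μC, V=0.00V), C2(1μF, Q=6μC, V=6.00V), C3(6μF, Q=19μC, V=3.17V), C4(2μF, Q=14μC, V=7.00V), C5(4μF, Q=18μC, V=4.50V)
Op 1: CLOSE 2-3: Q_total=25.00, C_total=7.00, V=3.57; Q2=3.57, Q3=21.43; dissipated=3.440
Op 2: CLOSE 5-3: Q_total=39.43, C_total=10.00, V=3.94; Q5=15.77, Q3=23.66; dissipated=1.035
Op 3: CLOSE 2-1: Q_total=3.57, C_total=7.00, V=0.51; Q2=0.51, Q1=3.06; dissipated=5.466
Total dissipated: 9.942 μJ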